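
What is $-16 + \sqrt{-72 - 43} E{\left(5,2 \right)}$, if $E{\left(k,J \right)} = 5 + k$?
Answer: $-16 + 10 i \sqrt{115} \approx -16.0 + 107.24 i$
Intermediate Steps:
$-16 + \sqrt{-72 - 43} E{\left(5,2 \right)} = -16 + \sqrt{-72 - 43} \left(5 + 5\right) = -16 + \sqrt{-115} \cdot 10 = -16 + i \sqrt{115} \cdot 10 = -16 + 10 i \sqrt{115}$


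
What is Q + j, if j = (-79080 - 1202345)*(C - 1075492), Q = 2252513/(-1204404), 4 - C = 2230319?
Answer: 5102028458976577387/1204404 ≈ 4.2361e+12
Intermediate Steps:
C = -2230315 (C = 4 - 1*2230319 = 4 - 2230319 = -2230315)
Q = -2252513/1204404 (Q = 2252513*(-1/1204404) = -2252513/1204404 ≈ -1.8702)
j = 4236143734975 (j = (-79080 - 1202345)*(-2230315 - 1075492) = -1281425*(-3305807) = 4236143734975)
Q + j = -2252513/1204404 + 4236143734975 = 5102028458976577387/1204404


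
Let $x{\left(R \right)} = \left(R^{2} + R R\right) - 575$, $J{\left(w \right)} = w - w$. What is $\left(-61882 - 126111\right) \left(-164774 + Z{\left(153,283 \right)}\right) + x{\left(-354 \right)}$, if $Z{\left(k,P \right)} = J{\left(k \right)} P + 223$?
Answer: $30934686200$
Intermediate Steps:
$J{\left(w \right)} = 0$
$Z{\left(k,P \right)} = 223$ ($Z{\left(k,P \right)} = 0 P + 223 = 0 + 223 = 223$)
$x{\left(R \right)} = -575 + 2 R^{2}$ ($x{\left(R \right)} = \left(R^{2} + R^{2}\right) - 575 = 2 R^{2} - 575 = -575 + 2 R^{2}$)
$\left(-61882 - 126111\right) \left(-164774 + Z{\left(153,283 \right)}\right) + x{\left(-354 \right)} = \left(-61882 - 126111\right) \left(-164774 + 223\right) - \left(575 - 2 \left(-354\right)^{2}\right) = \left(-187993\right) \left(-164551\right) + \left(-575 + 2 \cdot 125316\right) = 30934436143 + \left(-575 + 250632\right) = 30934436143 + 250057 = 30934686200$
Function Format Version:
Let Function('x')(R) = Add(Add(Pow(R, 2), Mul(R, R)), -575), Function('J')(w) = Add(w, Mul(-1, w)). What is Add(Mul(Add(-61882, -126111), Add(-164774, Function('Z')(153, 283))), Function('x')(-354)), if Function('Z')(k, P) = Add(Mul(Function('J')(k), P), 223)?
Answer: 30934686200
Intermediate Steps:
Function('J')(w) = 0
Function('Z')(k, P) = 223 (Function('Z')(k, P) = Add(Mul(0, P), 223) = Add(0, 223) = 223)
Function('x')(R) = Add(-575, Mul(2, Pow(R, 2))) (Function('x')(R) = Add(Add(Pow(R, 2), Pow(R, 2)), -575) = Add(Mul(2, Pow(R, 2)), -575) = Add(-575, Mul(2, Pow(R, 2))))
Add(Mul(Add(-61882, -126111), Add(-164774, Function('Z')(153, 283))), Function('x')(-354)) = Add(Mul(Add(-61882, -126111), Add(-164774, 223)), Add(-575, Mul(2, Pow(-354, 2)))) = Add(Mul(-187993, -164551), Add(-575, Mul(2, 125316))) = Add(30934436143, Add(-575, 250632)) = Add(30934436143, 250057) = 30934686200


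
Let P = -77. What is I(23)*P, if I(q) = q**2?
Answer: -40733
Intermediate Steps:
I(23)*P = 23**2*(-77) = 529*(-77) = -40733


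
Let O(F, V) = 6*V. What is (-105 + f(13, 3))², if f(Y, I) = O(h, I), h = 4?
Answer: 7569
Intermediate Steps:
f(Y, I) = 6*I
(-105 + f(13, 3))² = (-105 + 6*3)² = (-105 + 18)² = (-87)² = 7569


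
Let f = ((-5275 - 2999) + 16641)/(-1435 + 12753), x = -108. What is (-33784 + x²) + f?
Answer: -250345793/11318 ≈ -22119.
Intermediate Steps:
f = 8367/11318 (f = (-8274 + 16641)/11318 = 8367*(1/11318) = 8367/11318 ≈ 0.73926)
(-33784 + x²) + f = (-33784 + (-108)²) + 8367/11318 = (-33784 + 11664) + 8367/11318 = -22120 + 8367/11318 = -250345793/11318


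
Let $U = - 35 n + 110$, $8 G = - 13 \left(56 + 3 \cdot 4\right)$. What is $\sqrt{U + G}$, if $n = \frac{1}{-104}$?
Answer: $\frac{i \sqrt{442}}{52} \approx 0.4043 i$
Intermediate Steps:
$n = - \frac{1}{104} \approx -0.0096154$
$G = - \frac{221}{2}$ ($G = \frac{\left(-13\right) \left(56 + 3 \cdot 4\right)}{8} = \frac{\left(-13\right) \left(56 + 12\right)}{8} = \frac{\left(-13\right) 68}{8} = \frac{1}{8} \left(-884\right) = - \frac{221}{2} \approx -110.5$)
$U = \frac{11475}{104}$ ($U = \left(-35\right) \left(- \frac{1}{104}\right) + 110 = \frac{35}{104} + 110 = \frac{11475}{104} \approx 110.34$)
$\sqrt{U + G} = \sqrt{\frac{11475}{104} - \frac{221}{2}} = \sqrt{- \frac{17}{104}} = \frac{i \sqrt{442}}{52}$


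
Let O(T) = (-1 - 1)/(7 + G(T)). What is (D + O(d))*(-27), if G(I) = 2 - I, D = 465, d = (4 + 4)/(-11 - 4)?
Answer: -1794555/143 ≈ -12549.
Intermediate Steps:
d = -8/15 (d = 8/(-15) = 8*(-1/15) = -8/15 ≈ -0.53333)
O(T) = -2/(9 - T) (O(T) = (-1 - 1)/(7 + (2 - T)) = -2/(9 - T))
(D + O(d))*(-27) = (465 + 2/(-9 - 8/15))*(-27) = (465 + 2/(-143/15))*(-27) = (465 + 2*(-15/143))*(-27) = (465 - 30/143)*(-27) = (66465/143)*(-27) = -1794555/143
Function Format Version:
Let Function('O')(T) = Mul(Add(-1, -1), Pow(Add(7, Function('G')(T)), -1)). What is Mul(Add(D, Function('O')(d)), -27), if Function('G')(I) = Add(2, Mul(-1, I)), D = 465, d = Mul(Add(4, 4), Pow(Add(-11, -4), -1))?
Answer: Rational(-1794555, 143) ≈ -12549.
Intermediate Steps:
d = Rational(-8, 15) (d = Mul(8, Pow(-15, -1)) = Mul(8, Rational(-1, 15)) = Rational(-8, 15) ≈ -0.53333)
Function('O')(T) = Mul(-2, Pow(Add(9, Mul(-1, T)), -1)) (Function('O')(T) = Mul(Add(-1, -1), Pow(Add(7, Add(2, Mul(-1, T))), -1)) = Mul(-2, Pow(Add(9, Mul(-1, T)), -1)))
Mul(Add(D, Function('O')(d)), -27) = Mul(Add(465, Mul(2, Pow(Add(-9, Rational(-8, 15)), -1))), -27) = Mul(Add(465, Mul(2, Pow(Rational(-143, 15), -1))), -27) = Mul(Add(465, Mul(2, Rational(-15, 143))), -27) = Mul(Add(465, Rational(-30, 143)), -27) = Mul(Rational(66465, 143), -27) = Rational(-1794555, 143)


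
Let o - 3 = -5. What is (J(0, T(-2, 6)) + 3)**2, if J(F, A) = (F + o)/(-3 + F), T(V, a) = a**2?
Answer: 121/9 ≈ 13.444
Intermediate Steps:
o = -2 (o = 3 - 5 = -2)
J(F, A) = (-2 + F)/(-3 + F) (J(F, A) = (F - 2)/(-3 + F) = (-2 + F)/(-3 + F))
(J(0, T(-2, 6)) + 3)**2 = ((-2 + 0)/(-3 + 0) + 3)**2 = (-2/(-3) + 3)**2 = (-1/3*(-2) + 3)**2 = (2/3 + 3)**2 = (11/3)**2 = 121/9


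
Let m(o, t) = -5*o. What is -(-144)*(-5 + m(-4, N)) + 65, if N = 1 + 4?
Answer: 2225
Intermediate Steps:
N = 5
-(-144)*(-5 + m(-4, N)) + 65 = -(-144)*(-5 - 5*(-4)) + 65 = -(-144)*(-5 + 20) + 65 = -(-144)*15 + 65 = -48*(-45) + 65 = 2160 + 65 = 2225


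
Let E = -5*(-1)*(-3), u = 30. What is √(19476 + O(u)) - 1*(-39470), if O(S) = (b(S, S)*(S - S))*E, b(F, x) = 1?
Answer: 39470 + 6*√541 ≈ 39610.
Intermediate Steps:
E = -15 (E = 5*(-3) = -15)
O(S) = 0 (O(S) = (1*(S - S))*(-15) = (1*0)*(-15) = 0*(-15) = 0)
√(19476 + O(u)) - 1*(-39470) = √(19476 + 0) - 1*(-39470) = √19476 + 39470 = 6*√541 + 39470 = 39470 + 6*√541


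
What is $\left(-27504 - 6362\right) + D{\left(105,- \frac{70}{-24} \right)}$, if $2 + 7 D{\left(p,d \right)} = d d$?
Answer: $- \frac{34135991}{1008} \approx -33865.0$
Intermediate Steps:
$D{\left(p,d \right)} = - \frac{2}{7} + \frac{d^{2}}{7}$ ($D{\left(p,d \right)} = - \frac{2}{7} + \frac{d d}{7} = - \frac{2}{7} + \frac{d^{2}}{7}$)
$\left(-27504 - 6362\right) + D{\left(105,- \frac{70}{-24} \right)} = \left(-27504 - 6362\right) - \left(\frac{2}{7} - \frac{\left(- \frac{70}{-24}\right)^{2}}{7}\right) = \left(-27504 - 6362\right) - \left(\frac{2}{7} - \frac{\left(\left(-70\right) \left(- \frac{1}{24}\right)\right)^{2}}{7}\right) = \left(-27504 - 6362\right) - \left(\frac{2}{7} - \frac{\left(\frac{35}{12}\right)^{2}}{7}\right) = -33866 + \left(- \frac{2}{7} + \frac{1}{7} \cdot \frac{1225}{144}\right) = -33866 + \left(- \frac{2}{7} + \frac{175}{144}\right) = -33866 + \frac{937}{1008} = - \frac{34135991}{1008}$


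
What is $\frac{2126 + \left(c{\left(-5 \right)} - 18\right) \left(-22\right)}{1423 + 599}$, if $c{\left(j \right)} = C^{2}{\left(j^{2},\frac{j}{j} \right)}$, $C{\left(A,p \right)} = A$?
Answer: $- \frac{5614}{1011} \approx -5.5529$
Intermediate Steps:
$c{\left(j \right)} = j^{4}$ ($c{\left(j \right)} = \left(j^{2}\right)^{2} = j^{4}$)
$\frac{2126 + \left(c{\left(-5 \right)} - 18\right) \left(-22\right)}{1423 + 599} = \frac{2126 + \left(\left(-5\right)^{4} - 18\right) \left(-22\right)}{1423 + 599} = \frac{2126 + \left(625 - 18\right) \left(-22\right)}{2022} = \left(2126 + 607 \left(-22\right)\right) \frac{1}{2022} = \left(2126 - 13354\right) \frac{1}{2022} = \left(-11228\right) \frac{1}{2022} = - \frac{5614}{1011}$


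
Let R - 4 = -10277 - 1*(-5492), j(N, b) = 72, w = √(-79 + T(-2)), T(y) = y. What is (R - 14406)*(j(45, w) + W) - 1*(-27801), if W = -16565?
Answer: 316478992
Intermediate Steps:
w = 9*I (w = √(-79 - 2) = √(-81) = 9*I ≈ 9.0*I)
R = -4781 (R = 4 + (-10277 - 1*(-5492)) = 4 + (-10277 + 5492) = 4 - 4785 = -4781)
(R - 14406)*(j(45, w) + W) - 1*(-27801) = (-4781 - 14406)*(72 - 16565) - 1*(-27801) = -19187*(-16493) + 27801 = 316451191 + 27801 = 316478992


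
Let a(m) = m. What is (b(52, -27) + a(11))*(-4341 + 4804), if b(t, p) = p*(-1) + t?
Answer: 41670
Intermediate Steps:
b(t, p) = t - p (b(t, p) = -p + t = t - p)
(b(52, -27) + a(11))*(-4341 + 4804) = ((52 - 1*(-27)) + 11)*(-4341 + 4804) = ((52 + 27) + 11)*463 = (79 + 11)*463 = 90*463 = 41670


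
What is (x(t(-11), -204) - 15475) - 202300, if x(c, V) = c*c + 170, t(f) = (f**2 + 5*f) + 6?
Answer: -212421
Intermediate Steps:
t(f) = 6 + f**2 + 5*f
x(c, V) = 170 + c**2 (x(c, V) = c**2 + 170 = 170 + c**2)
(x(t(-11), -204) - 15475) - 202300 = ((170 + (6 + (-11)**2 + 5*(-11))**2) - 15475) - 202300 = ((170 + (6 + 121 - 55)**2) - 15475) - 202300 = ((170 + 72**2) - 15475) - 202300 = ((170 + 5184) - 15475) - 202300 = (5354 - 15475) - 202300 = -10121 - 202300 = -212421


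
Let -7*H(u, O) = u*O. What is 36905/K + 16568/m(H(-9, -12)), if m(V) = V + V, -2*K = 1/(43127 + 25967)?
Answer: -137695374277/27 ≈ -5.0998e+9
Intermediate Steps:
K = -1/138188 (K = -1/(2*(43127 + 25967)) = -½/69094 = -½*1/69094 = -1/138188 ≈ -7.2365e-6)
H(u, O) = -O*u/7 (H(u, O) = -u*O/7 = -O*u/7)
m(V) = 2*V
36905/K + 16568/m(H(-9, -12)) = 36905/(-1/138188) + 16568/((2*(-⅐*(-12)*(-9)))) = 36905*(-138188) + 16568/((2*(-108/7))) = -5099828140 + 16568/(-216/7) = -5099828140 + 16568*(-7/216) = -5099828140 - 14497/27 = -137695374277/27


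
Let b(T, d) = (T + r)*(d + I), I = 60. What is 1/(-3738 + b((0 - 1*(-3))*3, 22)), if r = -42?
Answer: -1/6444 ≈ -0.00015518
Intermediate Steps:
b(T, d) = (-42 + T)*(60 + d) (b(T, d) = (T - 42)*(d + 60) = (-42 + T)*(60 + d))
1/(-3738 + b((0 - 1*(-3))*3, 22)) = 1/(-3738 + (-2520 - 42*22 + 60*((0 - 1*(-3))*3) + ((0 - 1*(-3))*3)*22)) = 1/(-3738 + (-2520 - 924 + 60*((0 + 3)*3) + ((0 + 3)*3)*22)) = 1/(-3738 + (-2520 - 924 + 60*(3*3) + (3*3)*22)) = 1/(-3738 + (-2520 - 924 + 60*9 + 9*22)) = 1/(-3738 + (-2520 - 924 + 540 + 198)) = 1/(-3738 - 2706) = 1/(-6444) = -1/6444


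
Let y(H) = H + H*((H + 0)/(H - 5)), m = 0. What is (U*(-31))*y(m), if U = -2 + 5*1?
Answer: 0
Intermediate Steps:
y(H) = H + H**2/(-5 + H) (y(H) = H + H*(H/(-5 + H)) = H + H**2/(-5 + H))
U = 3 (U = -2 + 5 = 3)
(U*(-31))*y(m) = (3*(-31))*(0*(-5 + 2*0)/(-5 + 0)) = -0*(-5 + 0)/(-5) = -0*(-1)*(-5)/5 = -93*0 = 0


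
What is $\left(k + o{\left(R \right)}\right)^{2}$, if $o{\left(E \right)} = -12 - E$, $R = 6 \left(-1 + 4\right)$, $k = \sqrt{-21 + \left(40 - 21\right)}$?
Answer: $\left(30 - i \sqrt{2}\right)^{2} \approx 898.0 - 84.853 i$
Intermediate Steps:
$k = i \sqrt{2}$ ($k = \sqrt{-21 + \left(40 - 21\right)} = \sqrt{-21 + 19} = \sqrt{-2} = i \sqrt{2} \approx 1.4142 i$)
$R = 18$ ($R = 6 \cdot 3 = 18$)
$\left(k + o{\left(R \right)}\right)^{2} = \left(i \sqrt{2} - 30\right)^{2} = \left(-30 + i \sqrt{2}\right)^{2}$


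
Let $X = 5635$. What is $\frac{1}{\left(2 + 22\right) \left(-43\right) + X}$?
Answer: $\frac{1}{4603} \approx 0.00021725$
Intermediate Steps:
$\frac{1}{\left(2 + 22\right) \left(-43\right) + X} = \frac{1}{\left(2 + 22\right) \left(-43\right) + 5635} = \frac{1}{24 \left(-43\right) + 5635} = \frac{1}{-1032 + 5635} = \frac{1}{4603}$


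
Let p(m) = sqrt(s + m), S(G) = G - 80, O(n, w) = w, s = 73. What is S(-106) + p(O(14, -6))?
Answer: -186 + sqrt(67) ≈ -177.81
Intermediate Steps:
S(G) = -80 + G
p(m) = sqrt(73 + m)
S(-106) + p(O(14, -6)) = (-80 - 106) + sqrt(73 - 6) = -186 + sqrt(67)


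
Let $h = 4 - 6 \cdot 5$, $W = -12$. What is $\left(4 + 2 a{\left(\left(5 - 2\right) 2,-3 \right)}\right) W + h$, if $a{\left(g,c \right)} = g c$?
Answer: $358$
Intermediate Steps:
$a{\left(g,c \right)} = c g$
$h = -26$ ($h = 4 - 30 = -26$)
$\left(4 + 2 a{\left(\left(5 - 2\right) 2,-3 \right)}\right) W + h = \left(4 + 2 \left(- 3 \left(5 - 2\right) 2\right)\right) \left(-12\right) - 26 = \left(4 + 2 \left(- 3 \cdot 3 \cdot 2\right)\right) \left(-12\right) - 26 = \left(4 + 2 \left(\left(-3\right) 6\right)\right) \left(-12\right) - 26 = \left(4 + 2 \left(-18\right)\right) \left(-12\right) - 26 = \left(4 - 36\right) \left(-12\right) - 26 = \left(-32\right) \left(-12\right) - 26 = 384 - 26 = 358$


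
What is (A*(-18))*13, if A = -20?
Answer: 4680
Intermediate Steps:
(A*(-18))*13 = -20*(-18)*13 = 360*13 = 4680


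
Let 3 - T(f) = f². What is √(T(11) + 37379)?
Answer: √37261 ≈ 193.03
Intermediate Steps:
T(f) = 3 - f²
√(T(11) + 37379) = √((3 - 1*11²) + 37379) = √((3 - 1*121) + 37379) = √((3 - 121) + 37379) = √(-118 + 37379) = √37261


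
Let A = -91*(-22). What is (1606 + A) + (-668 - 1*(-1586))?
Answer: 4526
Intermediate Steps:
A = 2002
(1606 + A) + (-668 - 1*(-1586)) = (1606 + 2002) + (-668 - 1*(-1586)) = 3608 + (-668 + 1586) = 3608 + 918 = 4526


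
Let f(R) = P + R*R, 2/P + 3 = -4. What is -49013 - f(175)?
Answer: -557464/7 ≈ -79638.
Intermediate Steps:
P = -2/7 (P = 2/(-3 - 4) = 2/(-7) = 2*(-1/7) = -2/7 ≈ -0.28571)
f(R) = -2/7 + R**2 (f(R) = -2/7 + R*R = -2/7 + R**2)
-49013 - f(175) = -49013 - (-2/7 + 175**2) = -49013 - (-2/7 + 30625) = -49013 - 1*214373/7 = -49013 - 214373/7 = -557464/7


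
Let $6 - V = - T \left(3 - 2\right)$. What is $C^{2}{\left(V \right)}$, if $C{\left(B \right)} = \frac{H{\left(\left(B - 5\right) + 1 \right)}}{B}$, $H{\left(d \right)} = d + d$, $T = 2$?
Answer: $1$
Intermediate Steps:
$H{\left(d \right)} = 2 d$
$V = 8$ ($V = 6 - \left(-1\right) 2 \left(3 - 2\right) = 6 - - 2 \left(3 - 2\right) = 6 - \left(-2\right) 1 = 6 - -2 = 6 + 2 = 8$)
$C{\left(B \right)} = \frac{-8 + 2 B}{B}$ ($C{\left(B \right)} = \frac{2 \left(\left(B - 5\right) + 1\right)}{B} = \frac{2 \left(\left(-5 + B\right) + 1\right)}{B} = \frac{2 \left(-4 + B\right)}{B} = \frac{-8 + 2 B}{B}$)
$C^{2}{\left(V \right)} = \left(2 - \frac{8}{8}\right)^{2} = \left(2 - 1\right)^{2} = 1^{2} = 1$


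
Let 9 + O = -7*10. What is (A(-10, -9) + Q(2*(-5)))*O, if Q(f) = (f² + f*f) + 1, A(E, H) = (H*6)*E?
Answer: -58539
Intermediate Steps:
A(E, H) = 6*E*H (A(E, H) = (6*H)*E = 6*E*H)
Q(f) = 1 + 2*f² (Q(f) = (f² + f²) + 1 = 2*f² + 1 = 1 + 2*f²)
O = -79 (O = -9 - 7*10 = -9 - 70 = -79)
(A(-10, -9) + Q(2*(-5)))*O = (6*(-10)*(-9) + (1 + 2*(2*(-5))²))*(-79) = (540 + (1 + 2*(-10)²))*(-79) = (540 + (1 + 2*100))*(-79) = (540 + (1 + 200))*(-79) = (540 + 201)*(-79) = 741*(-79) = -58539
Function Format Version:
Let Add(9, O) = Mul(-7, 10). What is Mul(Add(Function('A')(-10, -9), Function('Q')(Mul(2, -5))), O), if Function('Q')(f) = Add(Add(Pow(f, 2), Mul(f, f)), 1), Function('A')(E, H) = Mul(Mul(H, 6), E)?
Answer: -58539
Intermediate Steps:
Function('A')(E, H) = Mul(6, E, H) (Function('A')(E, H) = Mul(Mul(6, H), E) = Mul(6, E, H))
Function('Q')(f) = Add(1, Mul(2, Pow(f, 2))) (Function('Q')(f) = Add(Add(Pow(f, 2), Pow(f, 2)), 1) = Add(Mul(2, Pow(f, 2)), 1) = Add(1, Mul(2, Pow(f, 2))))
O = -79 (O = Add(-9, Mul(-7, 10)) = Add(-9, -70) = -79)
Mul(Add(Function('A')(-10, -9), Function('Q')(Mul(2, -5))), O) = Mul(Add(Mul(6, -10, -9), Add(1, Mul(2, Pow(Mul(2, -5), 2)))), -79) = Mul(Add(540, Add(1, Mul(2, Pow(-10, 2)))), -79) = Mul(Add(540, Add(1, Mul(2, 100))), -79) = Mul(Add(540, Add(1, 200)), -79) = Mul(Add(540, 201), -79) = Mul(741, -79) = -58539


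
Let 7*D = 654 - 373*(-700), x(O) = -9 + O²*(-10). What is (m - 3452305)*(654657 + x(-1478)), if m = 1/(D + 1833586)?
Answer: 119762572068021982502/1637107 ≈ 7.3155e+13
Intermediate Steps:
x(O) = -9 - 10*O²
D = 261754/7 (D = (654 - 373*(-700))/7 = (654 + 261100)/7 = (⅐)*261754 = 261754/7 ≈ 37393.)
m = 7/13096856 (m = 1/(261754/7 + 1833586) = 1/(13096856/7) = 7/13096856 ≈ 5.3448e-7)
(m - 3452305)*(654657 + x(-1478)) = (7/13096856 - 3452305)*(654657 + (-9 - 10*(-1478)²)) = -45214341453073*(654657 + (-9 - 10*2184484))/13096856 = -45214341453073*(654657 + (-9 - 21844840))/13096856 = -45214341453073*(654657 - 21844849)/13096856 = -45214341453073/13096856*(-21190192) = 119762572068021982502/1637107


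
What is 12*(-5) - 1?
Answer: -61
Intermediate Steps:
12*(-5) - 1 = -60 - 1 = -61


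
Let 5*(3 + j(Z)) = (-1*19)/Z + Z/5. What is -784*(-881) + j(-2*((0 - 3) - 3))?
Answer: 207210349/300 ≈ 6.9070e+5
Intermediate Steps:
j(Z) = -3 - 19/(5*Z) + Z/25 (j(Z) = -3 + ((-1*19)/Z + Z/5)/5 = -3 + (-19/Z + Z*(1/5))/5 = -3 + (-19/Z + Z/5)/5 = -3 + (-19/(5*Z) + Z/25) = -3 - 19/(5*Z) + Z/25)
-784*(-881) + j(-2*((0 - 3) - 3)) = -784*(-881) + (-95 + (-2*((0 - 3) - 3))*(-75 - 2*((0 - 3) - 3)))/(25*((-2*((0 - 3) - 3)))) = 690704 + (-95 + (-2*(-3 - 3))*(-75 - 2*(-3 - 3)))/(25*((-2*(-3 - 3)))) = 690704 + (-95 + (-2*(-6))*(-75 - 2*(-6)))/(25*((-2*(-6)))) = 690704 + (1/25)*(-95 + 12*(-75 + 12))/12 = 690704 + (1/25)*(1/12)*(-95 + 12*(-63)) = 690704 + (1/25)*(1/12)*(-95 - 756) = 690704 + (1/25)*(1/12)*(-851) = 690704 - 851/300 = 207210349/300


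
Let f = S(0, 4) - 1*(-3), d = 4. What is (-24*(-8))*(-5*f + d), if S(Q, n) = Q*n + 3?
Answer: -4992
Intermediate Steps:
S(Q, n) = 3 + Q*n
f = 6 (f = (3 + 0*4) - 1*(-3) = (3 + 0) + 3 = 3 + 3 = 6)
(-24*(-8))*(-5*f + d) = (-24*(-8))*(-5*6 + 4) = 192*(-30 + 4) = 192*(-26) = -4992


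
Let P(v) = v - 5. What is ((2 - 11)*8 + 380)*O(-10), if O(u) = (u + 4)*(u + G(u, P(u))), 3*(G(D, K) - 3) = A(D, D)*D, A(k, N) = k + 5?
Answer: -17864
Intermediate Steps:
A(k, N) = 5 + k
P(v) = -5 + v
G(D, K) = 3 + D*(5 + D)/3 (G(D, K) = 3 + ((5 + D)*D)/3 = 3 + (D*(5 + D))/3 = 3 + D*(5 + D)/3)
O(u) = (4 + u)*(3 + u + u*(5 + u)/3) (O(u) = (u + 4)*(u + (3 + u*(5 + u)/3)) = (4 + u)*(3 + u + u*(5 + u)/3))
((2 - 11)*8 + 380)*O(-10) = ((2 - 11)*8 + 380)*(12 + 4*(-10)**2 + (1/3)*(-10)**3 + (41/3)*(-10)) = (-9*8 + 380)*(12 + 4*100 + (1/3)*(-1000) - 410/3) = (-72 + 380)*(12 + 400 - 1000/3 - 410/3) = 308*(-58) = -17864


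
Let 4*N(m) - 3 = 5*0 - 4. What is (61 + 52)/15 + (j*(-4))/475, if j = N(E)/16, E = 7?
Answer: 171763/22800 ≈ 7.5335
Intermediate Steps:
N(m) = -¼ (N(m) = ¾ + (5*0 - 4)/4 = ¾ + (0 - 4)/4 = ¾ + (¼)*(-4) = ¾ - 1 = -¼)
j = -1/64 (j = -¼/16 = -¼*1/16 = -1/64 ≈ -0.015625)
(61 + 52)/15 + (j*(-4))/475 = (61 + 52)/15 - 1/64*(-4)/475 = 113*(1/15) + (1/16)*(1/475) = 113/15 + 1/7600 = 171763/22800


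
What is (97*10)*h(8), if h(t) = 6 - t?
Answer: -1940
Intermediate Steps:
(97*10)*h(8) = (97*10)*(6 - 1*8) = 970*(6 - 8) = 970*(-2) = -1940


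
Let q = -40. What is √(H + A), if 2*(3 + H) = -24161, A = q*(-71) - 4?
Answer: 3*I*√4110/2 ≈ 96.164*I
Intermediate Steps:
A = 2836 (A = -40*(-71) - 4 = 2840 - 4 = 2836)
H = -24167/2 (H = -3 + (½)*(-24161) = -3 - 24161/2 = -24167/2 ≈ -12084.)
√(H + A) = √(-24167/2 + 2836) = √(-18495/2) = 3*I*√4110/2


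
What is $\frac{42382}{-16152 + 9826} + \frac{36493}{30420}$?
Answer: $- \frac{529202861}{96218460} \approx -5.5$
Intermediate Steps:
$\frac{42382}{-16152 + 9826} + \frac{36493}{30420} = \frac{42382}{-6326} + 36493 \cdot \frac{1}{30420} = 42382 \left(- \frac{1}{6326}\right) + \frac{36493}{30420} = - \frac{21191}{3163} + \frac{36493}{30420} = - \frac{529202861}{96218460}$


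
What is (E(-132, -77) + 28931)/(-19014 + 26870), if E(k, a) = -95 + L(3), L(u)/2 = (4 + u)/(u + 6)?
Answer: 129769/35352 ≈ 3.6708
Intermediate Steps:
L(u) = 2*(4 + u)/(6 + u) (L(u) = 2*((4 + u)/(u + 6)) = 2*((4 + u)/(6 + u)) = 2*(4 + u)/(6 + u))
E(k, a) = -841/9 (E(k, a) = -95 + 2*(4 + 3)/(6 + 3) = -95 + 2*7/9 = -95 + 2*(⅑)*7 = -95 + 14/9 = -841/9)
(E(-132, -77) + 28931)/(-19014 + 26870) = (-841/9 + 28931)/(-19014 + 26870) = (259538/9)/7856 = (259538/9)*(1/7856) = 129769/35352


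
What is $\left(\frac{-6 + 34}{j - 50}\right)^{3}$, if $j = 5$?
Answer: $- \frac{21952}{91125} \approx -0.2409$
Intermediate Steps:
$\left(\frac{-6 + 34}{j - 50}\right)^{3} = \left(\frac{-6 + 34}{5 - 50}\right)^{3} = \left(\frac{28}{-45}\right)^{3} = \left(28 \left(- \frac{1}{45}\right)\right)^{3} = \left(- \frac{28}{45}\right)^{3} = - \frac{21952}{91125}$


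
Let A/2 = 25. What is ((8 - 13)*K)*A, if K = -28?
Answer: 7000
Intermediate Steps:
A = 50 (A = 2*25 = 50)
((8 - 13)*K)*A = ((8 - 13)*(-28))*50 = -5*(-28)*50 = 140*50 = 7000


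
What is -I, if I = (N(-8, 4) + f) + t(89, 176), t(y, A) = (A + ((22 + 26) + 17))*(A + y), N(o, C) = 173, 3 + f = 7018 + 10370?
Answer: -81423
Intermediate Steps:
f = 17385 (f = -3 + (7018 + 10370) = -3 + 17388 = 17385)
t(y, A) = (65 + A)*(A + y) (t(y, A) = (A + (48 + 17))*(A + y) = (A + 65)*(A + y) = (65 + A)*(A + y))
I = 81423 (I = (173 + 17385) + (176**2 + 65*176 + 65*89 + 176*89) = 17558 + (30976 + 11440 + 5785 + 15664) = 17558 + 63865 = 81423)
-I = -1*81423 = -81423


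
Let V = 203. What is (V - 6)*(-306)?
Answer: -60282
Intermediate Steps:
(V - 6)*(-306) = (203 - 6)*(-306) = 197*(-306) = -60282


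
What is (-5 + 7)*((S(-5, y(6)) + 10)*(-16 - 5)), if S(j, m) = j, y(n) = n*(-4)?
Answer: -210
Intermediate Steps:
y(n) = -4*n
(-5 + 7)*((S(-5, y(6)) + 10)*(-16 - 5)) = (-5 + 7)*((-5 + 10)*(-16 - 5)) = 2*(5*(-21)) = 2*(-105) = -210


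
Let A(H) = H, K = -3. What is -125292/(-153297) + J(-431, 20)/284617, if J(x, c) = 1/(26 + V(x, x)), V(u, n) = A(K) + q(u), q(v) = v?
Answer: 1616597219735/1977935595288 ≈ 0.81732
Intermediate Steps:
V(u, n) = -3 + u
J(x, c) = 1/(23 + x) (J(x, c) = 1/(26 + (-3 + x)) = 1/(23 + x))
-125292/(-153297) + J(-431, 20)/284617 = -125292/(-153297) + 1/((23 - 431)*284617) = -125292*(-1/153297) + (1/284617)/(-408) = 41764/51099 - 1/408*1/284617 = 41764/51099 - 1/116123736 = 1616597219735/1977935595288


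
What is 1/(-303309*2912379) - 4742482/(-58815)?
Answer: 465475009888626743/5772697230395385 ≈ 80.634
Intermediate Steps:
1/(-303309*2912379) - 4742482/(-58815) = -1/303309*1/2912379 - 4742482*(-1/58815) = -1/883350762111 + 4742482/58815 = 465475009888626743/5772697230395385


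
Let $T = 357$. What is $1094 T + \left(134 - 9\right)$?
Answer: $390683$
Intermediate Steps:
$1094 T + \left(134 - 9\right) = 1094 \cdot 357 + \left(134 - 9\right) = 390558 + \left(134 - 9\right) = 390558 + 125 = 390683$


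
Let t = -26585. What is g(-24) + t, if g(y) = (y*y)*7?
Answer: -22553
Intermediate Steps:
g(y) = 7*y² (g(y) = y²*7 = 7*y²)
g(-24) + t = 7*(-24)² - 26585 = 7*576 - 26585 = 4032 - 26585 = -22553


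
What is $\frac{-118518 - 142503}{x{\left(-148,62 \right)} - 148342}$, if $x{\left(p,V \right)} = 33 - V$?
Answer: $\frac{87007}{49457} \approx 1.7592$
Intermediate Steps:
$\frac{-118518 - 142503}{x{\left(-148,62 \right)} - 148342} = \frac{-118518 - 142503}{\left(33 - 62\right) - 148342} = - \frac{261021}{\left(33 - 62\right) - 148342} = - \frac{261021}{-29 - 148342} = - \frac{261021}{-148371} = \left(-261021\right) \left(- \frac{1}{148371}\right) = \frac{87007}{49457}$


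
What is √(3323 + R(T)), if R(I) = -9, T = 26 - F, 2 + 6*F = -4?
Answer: √3314 ≈ 57.567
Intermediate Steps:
F = -1 (F = -⅓ + (⅙)*(-4) = -⅓ - ⅔ = -1)
T = 27 (T = 26 - 1*(-1) = 26 + 1 = 27)
√(3323 + R(T)) = √(3323 - 9) = √3314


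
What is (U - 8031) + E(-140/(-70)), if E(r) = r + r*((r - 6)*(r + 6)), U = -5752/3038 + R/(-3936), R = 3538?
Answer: -24201496535/2989392 ≈ -8095.8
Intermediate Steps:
U = -8347079/2989392 (U = -5752/3038 + 3538/(-3936) = -5752*1/3038 + 3538*(-1/3936) = -2876/1519 - 1769/1968 = -8347079/2989392 ≈ -2.7922)
E(r) = r + r*(-6 + r)*(6 + r) (E(r) = r + r*((-6 + r)*(6 + r)) = r + r*(-6 + r)*(6 + r))
(U - 8031) + E(-140/(-70)) = (-8347079/2989392 - 8031) + (-140/(-70))*(-35 + (-140/(-70))²) = -24016154231/2989392 + (-140*(-1/70))*(-35 + (-140*(-1/70))²) = -24016154231/2989392 + 2*(-35 + 2²) = -24016154231/2989392 + 2*(-35 + 4) = -24016154231/2989392 + 2*(-31) = -24016154231/2989392 - 62 = -24201496535/2989392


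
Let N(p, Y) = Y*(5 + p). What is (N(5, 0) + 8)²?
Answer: 64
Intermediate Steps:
(N(5, 0) + 8)² = (0*(5 + 5) + 8)² = (0*10 + 8)² = (0 + 8)² = 8² = 64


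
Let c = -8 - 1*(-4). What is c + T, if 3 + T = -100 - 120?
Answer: -227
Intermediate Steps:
T = -223 (T = -3 + (-100 - 120) = -3 - 220 = -223)
c = -4 (c = -8 + 4 = -4)
c + T = -4 - 223 = -227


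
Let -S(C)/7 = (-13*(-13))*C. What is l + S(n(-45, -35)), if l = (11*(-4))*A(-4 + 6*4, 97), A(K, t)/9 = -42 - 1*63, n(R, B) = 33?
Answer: 2541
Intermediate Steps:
S(C) = -1183*C (S(C) = -7*(-13*(-13))*C = -1183*C)
A(K, t) = -945 (A(K, t) = 9*(-42 - 1*63) = 9*(-42 - 63) = 9*(-105) = -945)
l = 41580 (l = (11*(-4))*(-945) = -44*(-945) = 41580)
l + S(n(-45, -35)) = 41580 - 1183*33 = 41580 - 39039 = 2541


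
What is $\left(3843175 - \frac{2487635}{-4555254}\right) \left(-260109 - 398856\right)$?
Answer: $- \frac{3845421180329915675}{1518418} \approx -2.5325 \cdot 10^{12}$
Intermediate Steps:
$\left(3843175 - \frac{2487635}{-4555254}\right) \left(-260109 - 398856\right) = \left(3843175 - - \frac{2487635}{4555254}\right) \left(-658965\right) = \left(3843175 + \frac{2487635}{4555254}\right) \left(-658965\right) = \frac{17506640779085}{4555254} \left(-658965\right) = - \frac{3845421180329915675}{1518418}$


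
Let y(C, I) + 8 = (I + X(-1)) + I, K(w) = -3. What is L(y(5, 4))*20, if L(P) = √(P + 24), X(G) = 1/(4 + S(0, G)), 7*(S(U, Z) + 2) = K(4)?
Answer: 20*√2981/11 ≈ 99.270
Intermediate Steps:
S(U, Z) = -17/7 (S(U, Z) = -2 + (⅐)*(-3) = -2 - 3/7 = -17/7)
X(G) = 7/11 (X(G) = 1/(4 - 17/7) = 1/(11/7) = 7/11)
y(C, I) = -81/11 + 2*I (y(C, I) = -8 + ((I + 7/11) + I) = -8 + ((7/11 + I) + I) = -8 + (7/11 + 2*I) = -81/11 + 2*I)
L(P) = √(24 + P)
L(y(5, 4))*20 = √(24 + (-81/11 + 2*4))*20 = √(24 + (-81/11 + 8))*20 = √(24 + 7/11)*20 = √(271/11)*20 = (√2981/11)*20 = 20*√2981/11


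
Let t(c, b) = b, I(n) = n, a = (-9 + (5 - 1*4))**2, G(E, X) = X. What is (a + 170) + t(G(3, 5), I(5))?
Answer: 239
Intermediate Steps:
a = 64 (a = (-9 + (5 - 4))**2 = (-9 + 1)**2 = (-8)**2 = 64)
(a + 170) + t(G(3, 5), I(5)) = (64 + 170) + 5 = 234 + 5 = 239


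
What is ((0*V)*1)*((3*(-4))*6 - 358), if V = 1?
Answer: 0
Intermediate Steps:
((0*V)*1)*((3*(-4))*6 - 358) = ((0*1)*1)*((3*(-4))*6 - 358) = (0*1)*(-12*6 - 358) = 0*(-72 - 358) = 0*(-430) = 0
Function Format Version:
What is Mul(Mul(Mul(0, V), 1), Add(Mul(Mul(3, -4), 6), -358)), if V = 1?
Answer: 0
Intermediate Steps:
Mul(Mul(Mul(0, V), 1), Add(Mul(Mul(3, -4), 6), -358)) = Mul(Mul(Mul(0, 1), 1), Add(Mul(Mul(3, -4), 6), -358)) = Mul(Mul(0, 1), Add(Mul(-12, 6), -358)) = Mul(0, Add(-72, -358)) = Mul(0, -430) = 0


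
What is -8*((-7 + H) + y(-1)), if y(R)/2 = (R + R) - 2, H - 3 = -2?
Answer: 112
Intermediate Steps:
H = 1 (H = 3 - 2 = 1)
y(R) = -4 + 4*R (y(R) = 2*((R + R) - 2) = 2*(2*R - 2) = 2*(-2 + 2*R) = -4 + 4*R)
-8*((-7 + H) + y(-1)) = -8*((-7 + 1) + (-4 + 4*(-1))) = -8*(-6 + (-4 - 4)) = -8*(-6 - 8) = -8*(-14) = 112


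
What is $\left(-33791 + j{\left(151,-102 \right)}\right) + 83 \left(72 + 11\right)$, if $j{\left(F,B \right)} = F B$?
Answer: $-42304$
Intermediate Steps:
$j{\left(F,B \right)} = B F$
$\left(-33791 + j{\left(151,-102 \right)}\right) + 83 \left(72 + 11\right) = \left(-33791 - 15402\right) + 83 \left(72 + 11\right) = \left(-33791 - 15402\right) + 83 \cdot 83 = -49193 + 6889 = -42304$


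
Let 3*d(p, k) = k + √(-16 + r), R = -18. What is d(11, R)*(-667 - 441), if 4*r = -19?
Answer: 6648 - 554*I*√83/3 ≈ 6648.0 - 1682.4*I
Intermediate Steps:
r = -19/4 (r = (¼)*(-19) = -19/4 ≈ -4.7500)
d(p, k) = k/3 + I*√83/6 (d(p, k) = (k + √(-16 - 19/4))/3 = (k + √(-83/4))/3 = (k + I*√83/2)/3 = k/3 + I*√83/6)
d(11, R)*(-667 - 441) = ((⅓)*(-18) + I*√83/6)*(-667 - 441) = (-6 + I*√83/6)*(-1108) = 6648 - 554*I*√83/3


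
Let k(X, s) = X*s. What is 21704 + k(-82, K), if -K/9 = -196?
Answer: -122944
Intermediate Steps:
K = 1764 (K = -9*(-196) = 1764)
21704 + k(-82, K) = 21704 - 82*1764 = 21704 - 144648 = -122944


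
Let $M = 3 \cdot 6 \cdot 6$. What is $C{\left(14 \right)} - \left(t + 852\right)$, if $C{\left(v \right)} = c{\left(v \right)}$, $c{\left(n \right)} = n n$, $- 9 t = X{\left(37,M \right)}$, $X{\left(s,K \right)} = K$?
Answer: $-644$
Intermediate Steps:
$M = 108$ ($M = 18 \cdot 6 = 108$)
$t = -12$ ($t = \left(- \frac{1}{9}\right) 108 = -12$)
$c{\left(n \right)} = n^{2}$
$C{\left(v \right)} = v^{2}$
$C{\left(14 \right)} - \left(t + 852\right) = 14^{2} - \left(-12 + 852\right) = 196 - 840 = -644$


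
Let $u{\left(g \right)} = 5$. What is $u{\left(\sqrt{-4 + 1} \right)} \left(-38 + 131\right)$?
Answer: $465$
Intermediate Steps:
$u{\left(\sqrt{-4 + 1} \right)} \left(-38 + 131\right) = 5 \left(-38 + 131\right) = 5 \cdot 93 = 465$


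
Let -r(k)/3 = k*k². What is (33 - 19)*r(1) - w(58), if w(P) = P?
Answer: -100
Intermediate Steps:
r(k) = -3*k³ (r(k) = -3*k*k² = -3*k³)
(33 - 19)*r(1) - w(58) = (33 - 19)*(-3*1³) - 1*58 = 14*(-3*1) - 58 = 14*(-3) - 58 = -42 - 58 = -100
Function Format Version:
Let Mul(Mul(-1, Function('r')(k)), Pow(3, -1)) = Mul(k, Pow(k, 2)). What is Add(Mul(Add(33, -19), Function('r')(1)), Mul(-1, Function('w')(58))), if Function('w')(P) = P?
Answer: -100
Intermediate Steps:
Function('r')(k) = Mul(-3, Pow(k, 3)) (Function('r')(k) = Mul(-3, Mul(k, Pow(k, 2))) = Mul(-3, Pow(k, 3)))
Add(Mul(Add(33, -19), Function('r')(1)), Mul(-1, Function('w')(58))) = Add(Mul(Add(33, -19), Mul(-3, Pow(1, 3))), Mul(-1, 58)) = Add(Mul(14, Mul(-3, 1)), -58) = Add(Mul(14, -3), -58) = Add(-42, -58) = -100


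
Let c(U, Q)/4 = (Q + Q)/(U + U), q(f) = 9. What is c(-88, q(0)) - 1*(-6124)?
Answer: 134719/22 ≈ 6123.6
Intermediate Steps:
c(U, Q) = 4*Q/U (c(U, Q) = 4*((Q + Q)/(U + U)) = 4*((2*Q)/((2*U))) = 4*((2*Q)*(1/(2*U))) = 4*(Q/U) = 4*Q/U)
c(-88, q(0)) - 1*(-6124) = 4*9/(-88) - 1*(-6124) = 4*9*(-1/88) + 6124 = -9/22 + 6124 = 134719/22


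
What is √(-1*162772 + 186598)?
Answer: 19*√66 ≈ 154.36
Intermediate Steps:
√(-1*162772 + 186598) = √(-162772 + 186598) = √23826 = 19*√66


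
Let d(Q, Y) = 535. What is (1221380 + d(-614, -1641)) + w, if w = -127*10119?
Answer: -63198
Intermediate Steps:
w = -1285113
(1221380 + d(-614, -1641)) + w = (1221380 + 535) - 1285113 = 1221915 - 1285113 = -63198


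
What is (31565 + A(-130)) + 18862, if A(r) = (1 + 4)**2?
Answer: 50452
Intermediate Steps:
A(r) = 25 (A(r) = 5**2 = 25)
(31565 + A(-130)) + 18862 = (31565 + 25) + 18862 = 31590 + 18862 = 50452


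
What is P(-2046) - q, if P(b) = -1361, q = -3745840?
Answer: 3744479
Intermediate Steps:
P(-2046) - q = -1361 - 1*(-3745840) = -1361 + 3745840 = 3744479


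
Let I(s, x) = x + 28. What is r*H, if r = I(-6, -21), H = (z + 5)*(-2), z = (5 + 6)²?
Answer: -1764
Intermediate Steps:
z = 121 (z = 11² = 121)
I(s, x) = 28 + x
H = -252 (H = (121 + 5)*(-2) = 126*(-2) = -252)
r = 7 (r = 28 - 21 = 7)
r*H = 7*(-252) = -1764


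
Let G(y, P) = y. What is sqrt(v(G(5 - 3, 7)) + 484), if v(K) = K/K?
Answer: sqrt(485) ≈ 22.023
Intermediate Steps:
v(K) = 1
sqrt(v(G(5 - 3, 7)) + 484) = sqrt(1 + 484) = sqrt(485)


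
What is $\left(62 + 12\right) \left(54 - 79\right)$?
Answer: $-1850$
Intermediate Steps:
$\left(62 + 12\right) \left(54 - 79\right) = 74 \left(54 - 79\right) = 74 \left(-25\right) = -1850$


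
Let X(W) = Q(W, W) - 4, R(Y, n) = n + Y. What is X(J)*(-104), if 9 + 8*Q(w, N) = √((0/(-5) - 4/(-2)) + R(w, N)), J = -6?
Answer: 533 - 13*I*√10 ≈ 533.0 - 41.11*I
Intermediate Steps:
R(Y, n) = Y + n
Q(w, N) = -9/8 + √(2 + N + w)/8 (Q(w, N) = -9/8 + √((0/(-5) - 4/(-2)) + (w + N))/8 = -9/8 + √((0*(-⅕) - 4*(-½)) + (N + w))/8 = -9/8 + √((0 + 2) + (N + w))/8 = -9/8 + √(2 + (N + w))/8 = -9/8 + √(2 + N + w)/8)
X(W) = -41/8 + √(2 + 2*W)/8 (X(W) = (-9/8 + √(2 + W + W)/8) - 4 = (-9/8 + √(2 + 2*W)/8) - 4 = -41/8 + √(2 + 2*W)/8)
X(J)*(-104) = (-41/8 + √(2 + 2*(-6))/8)*(-104) = (-41/8 + √(2 - 12)/8)*(-104) = (-41/8 + √(-10)/8)*(-104) = (-41/8 + (I*√10)/8)*(-104) = (-41/8 + I*√10/8)*(-104) = 533 - 13*I*√10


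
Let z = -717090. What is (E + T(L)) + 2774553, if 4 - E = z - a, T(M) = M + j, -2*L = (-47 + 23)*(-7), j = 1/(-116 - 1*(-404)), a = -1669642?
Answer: 524713249/288 ≈ 1.8219e+6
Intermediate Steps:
j = 1/288 (j = 1/(-116 + 404) = 1/288 ≈ 0.0034722)
L = -84 (L = -(-47 + 23)*(-7)/2 = -(-12)*(-7) = -½*168 = -84)
T(M) = 1/288 + M (T(M) = M + 1/288 = 1/288 + M)
E = -952548 (E = 4 - (-717090 - 1*(-1669642)) = 4 - (-717090 + 1669642) = 4 - 1*952552 = 4 - 952552 = -952548)
(E + T(L)) + 2774553 = (-952548 + (1/288 - 84)) + 2774553 = (-952548 - 24191/288) + 2774553 = -274358015/288 + 2774553 = 524713249/288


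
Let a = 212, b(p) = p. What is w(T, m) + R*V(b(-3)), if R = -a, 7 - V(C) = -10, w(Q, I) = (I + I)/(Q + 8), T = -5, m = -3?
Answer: -3606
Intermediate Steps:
w(Q, I) = 2*I/(8 + Q) (w(Q, I) = (2*I)/(8 + Q) = 2*I/(8 + Q))
V(C) = 17 (V(C) = 7 - 1*(-10) = 7 + 10 = 17)
R = -212 (R = -1*212 = -212)
w(T, m) + R*V(b(-3)) = 2*(-3)/(8 - 5) - 212*17 = 2*(-3)/3 - 3604 = 2*(-3)*(⅓) - 3604 = -2 - 3604 = -3606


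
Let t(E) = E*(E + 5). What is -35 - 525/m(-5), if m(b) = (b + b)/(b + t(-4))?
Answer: -1015/2 ≈ -507.50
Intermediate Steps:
t(E) = E*(5 + E)
m(b) = 2*b/(-4 + b) (m(b) = (b + b)/(b - 4*(5 - 4)) = (2*b)/(b - 4*1) = (2*b)/(b - 4) = (2*b)/(-4 + b) = 2*b/(-4 + b))
-35 - 525/m(-5) = -35 - 525/(2*(-5)/(-4 - 5)) = -35 - 525/(2*(-5)/(-9)) = -35 - 525/(2*(-5)*(-⅑)) = -35 - 525/10/9 = -35 - 525*9/10 = -35 - 21*45/2 = -35 - 945/2 = -1015/2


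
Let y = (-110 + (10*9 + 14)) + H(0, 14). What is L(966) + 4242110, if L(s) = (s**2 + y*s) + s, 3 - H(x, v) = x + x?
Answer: 5173334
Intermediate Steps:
H(x, v) = 3 - 2*x (H(x, v) = 3 - (x + x) = 3 - 2*x)
y = -3 (y = (-110 + (10*9 + 14)) + (3 - 2*0) = (-110 + (90 + 14)) + (3 + 0) = (-110 + 104) + 3 = -6 + 3 = -3)
L(s) = s**2 - 2*s (L(s) = (s**2 - 3*s) + s = s**2 - 2*s)
L(966) + 4242110 = 966*(-2 + 966) + 4242110 = 966*964 + 4242110 = 931224 + 4242110 = 5173334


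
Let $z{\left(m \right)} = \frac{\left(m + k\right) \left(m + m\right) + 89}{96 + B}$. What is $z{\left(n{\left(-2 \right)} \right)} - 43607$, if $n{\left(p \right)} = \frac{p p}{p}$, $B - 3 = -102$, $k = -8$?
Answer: $-43650$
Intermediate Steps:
$B = -99$ ($B = 3 - 102 = -99$)
$n{\left(p \right)} = p$ ($n{\left(p \right)} = \frac{p^{2}}{p} = p$)
$z{\left(m \right)} = - \frac{89}{3} - \frac{2 m \left(-8 + m\right)}{3}$ ($z{\left(m \right)} = \frac{\left(m - 8\right) \left(m + m\right) + 89}{96 - 99} = \frac{\left(-8 + m\right) 2 m + 89}{-3} = \left(2 m \left(-8 + m\right) + 89\right) \left(- \frac{1}{3}\right) = \left(89 + 2 m \left(-8 + m\right)\right) \left(- \frac{1}{3}\right) = - \frac{89}{3} - \frac{2 m \left(-8 + m\right)}{3}$)
$z{\left(n{\left(-2 \right)} \right)} - 43607 = \left(- \frac{89}{3} - \frac{2 \left(-2\right)^{2}}{3} + \frac{16}{3} \left(-2\right)\right) - 43607 = \left(- \frac{89}{3} - \frac{8}{3} - \frac{32}{3}\right) - 43607 = -43 - 43607 = -43650$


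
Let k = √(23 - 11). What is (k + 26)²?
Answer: 688 + 104*√3 ≈ 868.13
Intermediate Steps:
k = 2*√3 (k = √12 = 2*√3 ≈ 3.4641)
(k + 26)² = (2*√3 + 26)² = (26 + 2*√3)²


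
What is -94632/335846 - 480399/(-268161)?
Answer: 22660578467/15010133201 ≈ 1.5097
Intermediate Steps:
-94632/335846 - 480399/(-268161) = -94632*1/335846 - 480399*(-1/268161) = -47316/167923 + 160133/89387 = 22660578467/15010133201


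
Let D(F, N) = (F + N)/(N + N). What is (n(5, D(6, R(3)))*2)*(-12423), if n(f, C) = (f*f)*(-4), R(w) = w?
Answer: 2484600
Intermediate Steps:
D(F, N) = (F + N)/(2*N) (D(F, N) = (F + N)/((2*N)) = (F + N)*(1/(2*N)) = (F + N)/(2*N))
n(f, C) = -4*f² (n(f, C) = f²*(-4) = -4*f²)
(n(5, D(6, R(3)))*2)*(-12423) = (-4*5²*2)*(-12423) = (-4*25*2)*(-12423) = -100*2*(-12423) = -200*(-12423) = 2484600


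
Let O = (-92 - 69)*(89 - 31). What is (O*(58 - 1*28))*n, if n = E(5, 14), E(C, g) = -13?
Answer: 3641820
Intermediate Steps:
n = -13
O = -9338 (O = -161*58 = -9338)
(O*(58 - 1*28))*n = -9338*(58 - 1*28)*(-13) = -9338*(58 - 28)*(-13) = -9338*30*(-13) = -280140*(-13) = 3641820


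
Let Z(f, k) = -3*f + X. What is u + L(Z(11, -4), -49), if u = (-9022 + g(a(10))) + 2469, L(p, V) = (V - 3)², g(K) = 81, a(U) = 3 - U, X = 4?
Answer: -3768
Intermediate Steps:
Z(f, k) = 4 - 3*f (Z(f, k) = -3*f + 4 = 4 - 3*f)
L(p, V) = (-3 + V)²
u = -6472 (u = (-9022 + 81) + 2469 = -8941 + 2469 = -6472)
u + L(Z(11, -4), -49) = -6472 + (-3 - 49)² = -6472 + (-52)² = -6472 + 2704 = -3768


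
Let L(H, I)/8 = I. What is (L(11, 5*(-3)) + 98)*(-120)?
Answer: 2640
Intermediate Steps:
L(H, I) = 8*I
(L(11, 5*(-3)) + 98)*(-120) = (8*(5*(-3)) + 98)*(-120) = (8*(-15) + 98)*(-120) = (-120 + 98)*(-120) = -22*(-120) = 2640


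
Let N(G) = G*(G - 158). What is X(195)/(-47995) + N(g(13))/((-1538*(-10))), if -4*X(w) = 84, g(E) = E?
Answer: -18029519/147632620 ≈ -0.12212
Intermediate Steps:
X(w) = -21 (X(w) = -1/4*84 = -21)
N(G) = G*(-158 + G)
X(195)/(-47995) + N(g(13))/((-1538*(-10))) = -21/(-47995) + (13*(-158 + 13))/((-1538*(-10))) = -21*(-1/47995) + (13*(-145))/15380 = 21/47995 - 1885*1/15380 = 21/47995 - 377/3076 = -18029519/147632620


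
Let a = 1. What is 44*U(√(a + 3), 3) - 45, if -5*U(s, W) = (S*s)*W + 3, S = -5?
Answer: 963/5 ≈ 192.60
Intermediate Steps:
U(s, W) = -⅗ + W*s (U(s, W) = -((-5*s)*W + 3)/5 = -(-5*W*s + 3)/5 = -(3 - 5*W*s)/5 = -⅗ + W*s)
44*U(√(a + 3), 3) - 45 = 44*(-⅗ + 3*√(1 + 3)) - 45 = 44*(-⅗ + 3*√4) - 45 = 44*(-⅗ + 3*2) - 45 = 44*(-⅗ + 6) - 45 = 44*(27/5) - 45 = 1188/5 - 45 = 963/5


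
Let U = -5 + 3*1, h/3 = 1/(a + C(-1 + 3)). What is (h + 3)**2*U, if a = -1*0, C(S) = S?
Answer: -81/2 ≈ -40.500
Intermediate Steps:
a = 0
h = 3/2 (h = 3/(0 + (-1 + 3)) = 3/(0 + 2) = 3/2 ≈ 1.5000)
U = -2 (U = -5 + 3 = -2)
(h + 3)**2*U = (3/2 + 3)**2*(-2) = (9/2)**2*(-2) = (81/4)*(-2) = -81/2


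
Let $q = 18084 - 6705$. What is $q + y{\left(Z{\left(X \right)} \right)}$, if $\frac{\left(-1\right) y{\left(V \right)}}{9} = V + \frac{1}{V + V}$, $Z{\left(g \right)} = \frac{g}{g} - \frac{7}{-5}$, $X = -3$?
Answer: $\frac{454221}{40} \approx 11356.0$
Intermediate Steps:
$q = 11379$ ($q = 18084 - 6705 = 11379$)
$Z{\left(g \right)} = \frac{12}{5}$ ($Z{\left(g \right)} = 1 - - \frac{7}{5} = 1 + \frac{7}{5} = \frac{12}{5}$)
$y{\left(V \right)} = - 9 V - \frac{9}{2 V}$ ($y{\left(V \right)} = - 9 \left(V + \frac{1}{V + V}\right) = - 9 \left(V + \frac{1}{2 V}\right) = - 9 V - \frac{9}{2 V}$)
$q + y{\left(Z{\left(X \right)} \right)} = 11379 - \left(\frac{108}{5} + \frac{9}{2 \cdot \frac{12}{5}}\right) = 11379 - \frac{939}{40} = \frac{454221}{40}$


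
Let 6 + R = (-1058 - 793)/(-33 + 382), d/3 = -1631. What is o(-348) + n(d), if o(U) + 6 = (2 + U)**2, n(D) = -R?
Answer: 41782735/349 ≈ 1.1972e+5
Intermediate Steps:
d = -4893 (d = 3*(-1631) = -4893)
R = -3945/349 (R = -6 + (-1058 - 793)/(-33 + 382) = -6 - 1851/349 = -3945/349 ≈ -11.304)
n(D) = 3945/349 (n(D) = -1*(-3945/349) = 3945/349)
o(U) = -6 + (2 + U)**2
o(-348) + n(d) = (-6 + (2 - 348)**2) + 3945/349 = (-6 + (-346)**2) + 3945/349 = (-6 + 119716) + 3945/349 = 119710 + 3945/349 = 41782735/349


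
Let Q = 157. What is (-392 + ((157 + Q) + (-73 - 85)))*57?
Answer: -13452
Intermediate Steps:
(-392 + ((157 + Q) + (-73 - 85)))*57 = (-392 + ((157 + 157) + (-73 - 85)))*57 = (-392 + (314 - 158))*57 = (-392 + 156)*57 = -236*57 = -13452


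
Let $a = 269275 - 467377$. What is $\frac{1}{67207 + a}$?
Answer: $- \frac{1}{130895} \approx -7.6397 \cdot 10^{-6}$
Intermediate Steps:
$a = -198102$
$\frac{1}{67207 + a} = \frac{1}{67207 - 198102} = \frac{1}{-130895} = - \frac{1}{130895}$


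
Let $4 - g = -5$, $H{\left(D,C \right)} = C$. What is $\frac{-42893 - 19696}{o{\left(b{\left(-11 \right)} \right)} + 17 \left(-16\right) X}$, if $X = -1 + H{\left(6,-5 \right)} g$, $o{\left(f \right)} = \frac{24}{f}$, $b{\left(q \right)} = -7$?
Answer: $- \frac{438123}{87560} \approx -5.0037$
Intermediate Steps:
$g = 9$ ($g = 4 - -5 = 4 + 5 = 9$)
$X = -46$ ($X = -1 - 45 = -46$)
$\frac{-42893 - 19696}{o{\left(b{\left(-11 \right)} \right)} + 17 \left(-16\right) X} = \frac{-42893 - 19696}{\frac{24}{-7} + 17 \left(-16\right) \left(-46\right)} = - \frac{62589}{24 \left(- \frac{1}{7}\right) - -12512} = - \frac{62589}{- \frac{24}{7} + 12512} = - \frac{62589}{\frac{87560}{7}} = \left(-62589\right) \frac{7}{87560} = - \frac{438123}{87560}$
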